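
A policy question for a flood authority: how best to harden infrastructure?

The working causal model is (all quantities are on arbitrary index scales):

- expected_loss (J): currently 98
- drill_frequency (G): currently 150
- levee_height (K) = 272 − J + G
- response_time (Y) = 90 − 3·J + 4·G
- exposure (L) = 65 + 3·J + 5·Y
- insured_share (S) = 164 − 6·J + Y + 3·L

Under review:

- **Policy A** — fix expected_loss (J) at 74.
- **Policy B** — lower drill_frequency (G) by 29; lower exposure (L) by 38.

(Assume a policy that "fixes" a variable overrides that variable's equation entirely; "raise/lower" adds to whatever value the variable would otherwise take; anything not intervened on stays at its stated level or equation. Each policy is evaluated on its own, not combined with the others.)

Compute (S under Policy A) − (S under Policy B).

3050

Policy A (J := 74):
  J = 74
  G = 150
  Y = 90 − 3·74 + 4·150 = 468
  L = 65 + 3·74 + 5·468 = 2627
  S = 164 − 6·74 + 468 + 3·2627 = 8069
Policy B (G − 29, L − 38):
  J = 98
  G = 150 − 29 = 121
  Y = 90 − 3·98 + 4·121 = 280
  L = 65 + 3·98 + 5·280 (−38 from intervention) = 1721
  S = 164 − 6·98 + 280 + 3·1721 = 5019
S: 8069 − 5019 = 3050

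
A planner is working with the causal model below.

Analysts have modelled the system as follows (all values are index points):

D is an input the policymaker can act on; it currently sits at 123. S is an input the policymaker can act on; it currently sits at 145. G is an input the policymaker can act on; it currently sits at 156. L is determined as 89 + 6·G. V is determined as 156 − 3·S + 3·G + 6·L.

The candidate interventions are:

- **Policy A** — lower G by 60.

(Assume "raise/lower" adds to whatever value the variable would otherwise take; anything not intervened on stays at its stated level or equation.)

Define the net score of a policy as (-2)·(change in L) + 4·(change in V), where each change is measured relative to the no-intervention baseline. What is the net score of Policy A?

Baseline:
  S = 145
  G = 156
  L = 89 + 6·156 = 1025
  V = 156 − 3·145 + 3·156 + 6·1025 = 6339
Policy A (G − 60):
  S = 145
  G = 156 − 60 = 96
  L = 89 + 6·96 = 665
  V = 156 − 3·145 + 3·96 + 6·665 = 3999
ΔL = 665 − 1025 = -360; ΔV = 3999 − 6339 = -2340
Score = (-2)·(-360) + 4·(-2340) = -8640

-8640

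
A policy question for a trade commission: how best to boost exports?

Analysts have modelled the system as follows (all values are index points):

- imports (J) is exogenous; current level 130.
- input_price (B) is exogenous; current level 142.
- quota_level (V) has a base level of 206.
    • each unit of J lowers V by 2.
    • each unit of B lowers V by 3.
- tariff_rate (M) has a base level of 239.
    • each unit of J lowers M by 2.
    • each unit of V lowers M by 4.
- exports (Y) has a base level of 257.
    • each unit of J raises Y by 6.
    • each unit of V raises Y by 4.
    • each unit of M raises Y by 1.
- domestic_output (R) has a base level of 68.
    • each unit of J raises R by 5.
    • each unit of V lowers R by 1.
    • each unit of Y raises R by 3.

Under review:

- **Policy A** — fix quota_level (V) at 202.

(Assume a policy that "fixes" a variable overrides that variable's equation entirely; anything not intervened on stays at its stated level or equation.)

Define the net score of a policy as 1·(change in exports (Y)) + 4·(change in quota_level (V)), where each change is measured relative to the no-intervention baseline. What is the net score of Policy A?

2728

Baseline:
  J = 130
  B = 142
  V = 206 − 2·130 − 3·142 = -480
  M = 239 − 2·130 − 4·(-480) = 1899
  Y = 257 + 6·130 + 4·(-480) + 1899 = 1016
Policy A (V := 202):
  J = 130
  B = 142
  V = 202
  M = 239 − 2·130 − 4·202 = -829
  Y = 257 + 6·130 + 4·202 + (-829) = 1016
ΔY = 1016 − 1016 = 0; ΔV = 202 − (-480) = 682
Score = 1·0 + 4·682 = 2728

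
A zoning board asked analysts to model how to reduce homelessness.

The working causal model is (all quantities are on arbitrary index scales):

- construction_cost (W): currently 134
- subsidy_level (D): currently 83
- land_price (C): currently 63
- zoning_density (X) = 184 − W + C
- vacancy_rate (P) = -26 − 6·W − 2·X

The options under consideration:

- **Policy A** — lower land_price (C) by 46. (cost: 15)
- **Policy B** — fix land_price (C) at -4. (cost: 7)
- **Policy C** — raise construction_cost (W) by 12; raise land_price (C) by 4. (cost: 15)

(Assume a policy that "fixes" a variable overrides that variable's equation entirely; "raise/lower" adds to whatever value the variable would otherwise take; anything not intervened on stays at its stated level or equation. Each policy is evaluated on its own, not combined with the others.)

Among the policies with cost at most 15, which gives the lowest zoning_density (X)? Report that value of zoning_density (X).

Policy A (C − 46):
  W = 134
  C = 63 − 46 = 17
  X = 184 − 134 + 17 = 67
Policy B (C := -4):
  W = 134
  C = -4
  X = 184 − 134 + (-4) = 46
Policy C (W + 12, C + 4):
  W = 134 + 12 = 146
  C = 63 + 4 = 67
  X = 184 − 146 + 67 = 105
Comparing — Policy A: X=67, Policy B: X=46, Policy C: X=105. Lowest is 46 (Policy B).

46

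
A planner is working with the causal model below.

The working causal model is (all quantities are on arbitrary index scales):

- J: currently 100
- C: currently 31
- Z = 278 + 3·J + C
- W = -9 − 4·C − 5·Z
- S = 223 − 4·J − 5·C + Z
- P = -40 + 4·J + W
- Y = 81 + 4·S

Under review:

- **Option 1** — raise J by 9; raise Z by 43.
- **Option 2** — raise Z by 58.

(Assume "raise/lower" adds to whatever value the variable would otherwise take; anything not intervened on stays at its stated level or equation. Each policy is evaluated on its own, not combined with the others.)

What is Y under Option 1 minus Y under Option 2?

Option 1 (J + 9, Z + 43):
  J = 100 + 9 = 109
  C = 31
  Z = 278 + 3·109 + 31 (+43 from intervention) = 679
  S = 223 − 4·109 − 5·31 + 679 = 311
  Y = 81 + 4·311 = 1325
Option 2 (Z + 58):
  J = 100
  C = 31
  Z = 278 + 3·100 + 31 (+58 from intervention) = 667
  S = 223 − 4·100 − 5·31 + 667 = 335
  Y = 81 + 4·335 = 1421
Y: 1325 − 1421 = -96

-96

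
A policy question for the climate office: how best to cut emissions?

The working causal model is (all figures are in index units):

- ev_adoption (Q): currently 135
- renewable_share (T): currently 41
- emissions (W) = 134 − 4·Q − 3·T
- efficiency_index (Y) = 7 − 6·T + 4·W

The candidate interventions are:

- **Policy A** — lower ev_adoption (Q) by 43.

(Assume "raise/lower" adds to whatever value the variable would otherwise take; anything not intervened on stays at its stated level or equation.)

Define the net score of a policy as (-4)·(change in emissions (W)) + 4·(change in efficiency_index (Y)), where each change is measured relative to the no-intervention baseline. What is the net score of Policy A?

Baseline:
  Q = 135
  T = 41
  W = 134 − 4·135 − 3·41 = -529
  Y = 7 − 6·41 + 4·(-529) = -2355
Policy A (Q − 43):
  Q = 135 − 43 = 92
  T = 41
  W = 134 − 4·92 − 3·41 = -357
  Y = 7 − 6·41 + 4·(-357) = -1667
ΔW = -357 − (-529) = 172; ΔY = -1667 − (-2355) = 688
Score = (-4)·172 + 4·688 = 2064

2064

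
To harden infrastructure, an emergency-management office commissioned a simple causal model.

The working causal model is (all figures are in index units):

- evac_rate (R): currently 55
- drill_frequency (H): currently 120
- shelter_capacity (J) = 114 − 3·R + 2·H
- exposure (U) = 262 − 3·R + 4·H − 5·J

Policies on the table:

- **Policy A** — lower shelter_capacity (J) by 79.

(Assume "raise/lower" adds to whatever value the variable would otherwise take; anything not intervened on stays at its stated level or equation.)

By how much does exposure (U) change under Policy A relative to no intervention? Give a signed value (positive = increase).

395

Baseline:
  R = 55
  H = 120
  J = 114 − 3·55 + 2·120 = 189
  U = 262 − 3·55 + 4·120 − 5·189 = -368
Policy A (J − 79):
  R = 55
  H = 120
  J = 114 − 3·55 + 2·120 (−79 from intervention) = 110
  U = 262 − 3·55 + 4·120 − 5·110 = 27
Change in U: 27 − (-368) = 395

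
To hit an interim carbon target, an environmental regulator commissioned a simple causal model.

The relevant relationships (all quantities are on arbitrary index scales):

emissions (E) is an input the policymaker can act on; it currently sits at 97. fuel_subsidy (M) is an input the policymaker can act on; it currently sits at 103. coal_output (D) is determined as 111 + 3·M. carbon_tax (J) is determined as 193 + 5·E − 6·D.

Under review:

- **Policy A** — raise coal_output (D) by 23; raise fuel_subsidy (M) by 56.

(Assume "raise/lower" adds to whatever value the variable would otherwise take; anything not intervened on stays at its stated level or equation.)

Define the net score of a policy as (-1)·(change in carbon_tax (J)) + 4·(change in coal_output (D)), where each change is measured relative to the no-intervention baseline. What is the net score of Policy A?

1910

Baseline:
  E = 97
  M = 103
  D = 111 + 3·103 = 420
  J = 193 + 5·97 − 6·420 = -1842
Policy A (D + 23, M + 56):
  E = 97
  M = 103 + 56 = 159
  D = 111 + 3·159 (+23 from intervention) = 611
  J = 193 + 5·97 − 6·611 = -2988
ΔJ = -2988 − (-1842) = -1146; ΔD = 611 − 420 = 191
Score = (-1)·(-1146) + 4·191 = 1910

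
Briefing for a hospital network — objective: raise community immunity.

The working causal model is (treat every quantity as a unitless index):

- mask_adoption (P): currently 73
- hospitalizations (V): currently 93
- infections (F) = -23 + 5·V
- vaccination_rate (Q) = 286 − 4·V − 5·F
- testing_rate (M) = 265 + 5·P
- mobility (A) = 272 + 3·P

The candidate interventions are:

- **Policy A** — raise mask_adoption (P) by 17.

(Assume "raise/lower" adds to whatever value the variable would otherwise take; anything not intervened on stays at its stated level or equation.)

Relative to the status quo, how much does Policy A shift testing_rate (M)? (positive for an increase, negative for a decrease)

Baseline:
  P = 73
  M = 265 + 5·73 = 630
Policy A (P + 17):
  P = 73 + 17 = 90
  M = 265 + 5·90 = 715
Change in M: 715 − 630 = 85

85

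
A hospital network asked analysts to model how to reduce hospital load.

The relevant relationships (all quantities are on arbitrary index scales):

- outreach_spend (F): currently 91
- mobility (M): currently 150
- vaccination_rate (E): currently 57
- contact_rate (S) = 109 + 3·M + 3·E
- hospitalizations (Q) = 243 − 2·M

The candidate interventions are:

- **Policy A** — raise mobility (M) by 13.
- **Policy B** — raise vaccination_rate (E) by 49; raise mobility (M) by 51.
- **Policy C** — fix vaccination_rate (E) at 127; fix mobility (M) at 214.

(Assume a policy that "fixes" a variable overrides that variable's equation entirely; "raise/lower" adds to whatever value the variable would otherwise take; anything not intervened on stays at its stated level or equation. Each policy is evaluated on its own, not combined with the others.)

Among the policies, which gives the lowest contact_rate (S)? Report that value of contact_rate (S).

769

Policy A (M + 13):
  M = 150 + 13 = 163
  E = 57
  S = 109 + 3·163 + 3·57 = 769
Policy B (E + 49, M + 51):
  M = 150 + 51 = 201
  E = 57 + 49 = 106
  S = 109 + 3·201 + 3·106 = 1030
Policy C (E := 127, M := 214):
  M = 214
  E = 127
  S = 109 + 3·214 + 3·127 = 1132
Comparing — Policy A: S=769, Policy B: S=1030, Policy C: S=1132. Lowest is 769 (Policy A).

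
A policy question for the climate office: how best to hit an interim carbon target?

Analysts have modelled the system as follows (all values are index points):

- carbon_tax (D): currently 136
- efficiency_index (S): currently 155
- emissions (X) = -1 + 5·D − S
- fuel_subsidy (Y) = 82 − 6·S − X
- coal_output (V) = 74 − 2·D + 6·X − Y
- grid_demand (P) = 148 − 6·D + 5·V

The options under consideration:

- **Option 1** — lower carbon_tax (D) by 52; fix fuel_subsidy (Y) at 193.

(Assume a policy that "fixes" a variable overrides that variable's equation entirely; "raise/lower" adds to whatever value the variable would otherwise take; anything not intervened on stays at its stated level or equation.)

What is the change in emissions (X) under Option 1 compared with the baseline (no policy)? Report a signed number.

-260

Baseline:
  D = 136
  S = 155
  X = -1 + 5·136 − 155 = 524
Option 1 (D − 52, Y := 193):
  D = 136 − 52 = 84
  S = 155
  X = -1 + 5·84 − 155 = 264
Change in X: 264 − 524 = -260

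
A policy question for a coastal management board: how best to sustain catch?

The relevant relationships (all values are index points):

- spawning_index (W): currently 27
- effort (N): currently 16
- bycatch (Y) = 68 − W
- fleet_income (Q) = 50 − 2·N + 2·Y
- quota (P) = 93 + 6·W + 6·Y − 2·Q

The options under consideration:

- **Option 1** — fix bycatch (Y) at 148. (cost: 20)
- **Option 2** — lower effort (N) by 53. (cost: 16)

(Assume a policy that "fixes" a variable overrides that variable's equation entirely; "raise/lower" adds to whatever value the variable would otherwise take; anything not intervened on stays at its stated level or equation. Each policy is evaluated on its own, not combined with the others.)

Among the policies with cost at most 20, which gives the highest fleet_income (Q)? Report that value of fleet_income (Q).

Option 1 (Y := 148):
  W = 27
  N = 16
  Y = 148
  Q = 50 − 2·16 + 2·148 = 314
Option 2 (N − 53):
  W = 27
  N = 16 − 53 = -37
  Y = 68 − 27 = 41
  Q = 50 − 2·(-37) + 2·41 = 206
Comparing — Option 1: Q=314, Option 2: Q=206. Highest is 314 (Option 1).

314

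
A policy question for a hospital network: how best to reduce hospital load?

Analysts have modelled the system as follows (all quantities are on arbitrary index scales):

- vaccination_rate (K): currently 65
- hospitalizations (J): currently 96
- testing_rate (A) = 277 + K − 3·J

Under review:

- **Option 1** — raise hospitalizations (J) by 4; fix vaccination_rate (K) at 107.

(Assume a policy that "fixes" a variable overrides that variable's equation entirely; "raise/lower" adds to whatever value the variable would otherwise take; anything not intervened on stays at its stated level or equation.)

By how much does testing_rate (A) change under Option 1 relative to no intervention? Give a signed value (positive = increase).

Baseline:
  K = 65
  J = 96
  A = 277 + 65 − 3·96 = 54
Option 1 (J + 4, K := 107):
  K = 107
  J = 96 + 4 = 100
  A = 277 + 107 − 3·100 = 84
Change in A: 84 − 54 = 30

30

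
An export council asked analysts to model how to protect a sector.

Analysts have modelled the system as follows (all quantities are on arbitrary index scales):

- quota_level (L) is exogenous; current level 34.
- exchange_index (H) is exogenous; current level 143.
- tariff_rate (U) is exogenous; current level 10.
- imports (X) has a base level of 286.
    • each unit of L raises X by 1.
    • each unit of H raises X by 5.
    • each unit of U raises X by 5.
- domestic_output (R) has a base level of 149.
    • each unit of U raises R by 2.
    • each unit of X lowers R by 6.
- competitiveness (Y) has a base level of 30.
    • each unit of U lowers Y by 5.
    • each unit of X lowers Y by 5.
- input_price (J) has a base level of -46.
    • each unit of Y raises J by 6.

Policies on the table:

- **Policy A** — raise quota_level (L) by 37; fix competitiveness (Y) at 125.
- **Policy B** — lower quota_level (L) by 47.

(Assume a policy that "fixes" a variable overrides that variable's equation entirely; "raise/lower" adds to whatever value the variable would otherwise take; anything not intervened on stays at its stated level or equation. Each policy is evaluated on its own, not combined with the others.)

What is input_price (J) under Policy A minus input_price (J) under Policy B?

32010

Policy A (L + 37, Y := 125):
  L = 34 + 37 = 71
  H = 143
  U = 10
  X = 286 + 71 + 5·143 + 5·10 = 1122
  Y = 125
  J = -46 + 6·125 = 704
Policy B (L − 47):
  L = 34 − 47 = -13
  H = 143
  U = 10
  X = 286 + (-13) + 5·143 + 5·10 = 1038
  Y = 30 − 5·10 − 5·1038 = -5210
  J = -46 + 6·(-5210) = -31306
J: 704 − (-31306) = 32010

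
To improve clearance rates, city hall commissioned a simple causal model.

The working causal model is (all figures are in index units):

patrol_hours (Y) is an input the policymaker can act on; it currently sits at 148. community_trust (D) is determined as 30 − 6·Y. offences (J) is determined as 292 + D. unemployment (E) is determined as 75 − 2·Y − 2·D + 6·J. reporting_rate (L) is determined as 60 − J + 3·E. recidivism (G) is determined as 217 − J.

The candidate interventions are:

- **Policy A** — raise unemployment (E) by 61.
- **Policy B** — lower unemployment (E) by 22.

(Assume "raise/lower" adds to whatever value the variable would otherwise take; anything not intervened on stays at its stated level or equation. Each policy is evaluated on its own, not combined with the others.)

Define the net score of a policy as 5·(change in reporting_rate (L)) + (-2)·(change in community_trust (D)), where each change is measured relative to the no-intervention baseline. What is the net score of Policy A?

915

Baseline:
  Y = 148
  D = 30 − 6·148 = -858
  J = 292 + (-858) = -566
  E = 75 − 2·148 − 2·(-858) + 6·(-566) = -1901
  L = 60 − (-566) + 3·(-1901) = -5077
Policy A (E + 61):
  Y = 148
  D = 30 − 6·148 = -858
  J = 292 + (-858) = -566
  E = 75 − 2·148 − 2·(-858) + 6·(-566) (+61 from intervention) = -1840
  L = 60 − (-566) + 3·(-1840) = -4894
ΔL = -4894 − (-5077) = 183; ΔD = -858 − (-858) = 0
Score = 5·183 + (-2)·0 = 915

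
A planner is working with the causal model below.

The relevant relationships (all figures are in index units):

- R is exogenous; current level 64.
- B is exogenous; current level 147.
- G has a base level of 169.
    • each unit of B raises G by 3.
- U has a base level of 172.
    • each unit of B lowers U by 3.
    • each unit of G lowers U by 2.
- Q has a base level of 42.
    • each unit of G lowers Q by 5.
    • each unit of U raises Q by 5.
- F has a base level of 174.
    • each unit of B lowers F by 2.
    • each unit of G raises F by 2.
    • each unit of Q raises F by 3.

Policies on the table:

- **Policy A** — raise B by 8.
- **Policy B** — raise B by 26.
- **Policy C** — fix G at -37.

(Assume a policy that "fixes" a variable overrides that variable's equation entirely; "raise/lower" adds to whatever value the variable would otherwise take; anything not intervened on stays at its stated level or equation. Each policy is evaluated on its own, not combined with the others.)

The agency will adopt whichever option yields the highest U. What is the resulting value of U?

-195

Policy A (B + 8):
  B = 147 + 8 = 155
  G = 169 + 3·155 = 634
  U = 172 − 3·155 − 2·634 = -1561
Policy B (B + 26):
  B = 147 + 26 = 173
  G = 169 + 3·173 = 688
  U = 172 − 3·173 − 2·688 = -1723
Policy C (G := -37):
  B = 147
  G = -37
  U = 172 − 3·147 − 2·(-37) = -195
Comparing — Policy A: U=-1561, Policy B: U=-1723, Policy C: U=-195. Highest is -195 (Policy C).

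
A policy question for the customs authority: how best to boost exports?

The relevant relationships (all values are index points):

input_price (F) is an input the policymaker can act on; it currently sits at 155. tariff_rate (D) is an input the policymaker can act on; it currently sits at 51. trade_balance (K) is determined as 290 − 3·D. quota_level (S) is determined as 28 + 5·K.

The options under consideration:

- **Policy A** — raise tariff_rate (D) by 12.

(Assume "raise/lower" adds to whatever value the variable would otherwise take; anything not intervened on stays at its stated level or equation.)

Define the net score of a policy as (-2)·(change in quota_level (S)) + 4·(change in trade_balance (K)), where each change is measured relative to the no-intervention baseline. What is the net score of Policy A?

216

Baseline:
  D = 51
  K = 290 − 3·51 = 137
  S = 28 + 5·137 = 713
Policy A (D + 12):
  D = 51 + 12 = 63
  K = 290 − 3·63 = 101
  S = 28 + 5·101 = 533
ΔS = 533 − 713 = -180; ΔK = 101 − 137 = -36
Score = (-2)·(-180) + 4·(-36) = 216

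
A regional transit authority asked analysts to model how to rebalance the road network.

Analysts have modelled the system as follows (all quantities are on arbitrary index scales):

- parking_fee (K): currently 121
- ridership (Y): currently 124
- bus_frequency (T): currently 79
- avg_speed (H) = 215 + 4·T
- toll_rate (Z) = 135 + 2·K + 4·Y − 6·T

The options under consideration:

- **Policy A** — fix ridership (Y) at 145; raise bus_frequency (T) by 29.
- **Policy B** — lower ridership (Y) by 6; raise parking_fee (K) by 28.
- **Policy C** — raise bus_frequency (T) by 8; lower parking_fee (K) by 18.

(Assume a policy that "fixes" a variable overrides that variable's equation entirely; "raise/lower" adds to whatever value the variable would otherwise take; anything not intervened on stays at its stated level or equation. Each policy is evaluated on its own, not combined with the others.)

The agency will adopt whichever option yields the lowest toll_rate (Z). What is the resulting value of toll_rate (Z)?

Policy A (Y := 145, T + 29):
  K = 121
  Y = 145
  T = 79 + 29 = 108
  Z = 135 + 2·121 + 4·145 − 6·108 = 309
Policy B (Y − 6, K + 28):
  K = 121 + 28 = 149
  Y = 124 − 6 = 118
  T = 79
  Z = 135 + 2·149 + 4·118 − 6·79 = 431
Policy C (T + 8, K − 18):
  K = 121 − 18 = 103
  Y = 124
  T = 79 + 8 = 87
  Z = 135 + 2·103 + 4·124 − 6·87 = 315
Comparing — Policy A: Z=309, Policy B: Z=431, Policy C: Z=315. Lowest is 309 (Policy A).

309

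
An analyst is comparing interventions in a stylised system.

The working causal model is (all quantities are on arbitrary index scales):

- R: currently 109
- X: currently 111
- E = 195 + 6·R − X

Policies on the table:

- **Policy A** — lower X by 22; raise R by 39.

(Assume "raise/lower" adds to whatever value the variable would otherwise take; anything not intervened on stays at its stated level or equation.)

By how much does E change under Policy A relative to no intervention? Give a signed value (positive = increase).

Baseline:
  R = 109
  X = 111
  E = 195 + 6·109 − 111 = 738
Policy A (X − 22, R + 39):
  R = 109 + 39 = 148
  X = 111 − 22 = 89
  E = 195 + 6·148 − 89 = 994
Change in E: 994 − 738 = 256

256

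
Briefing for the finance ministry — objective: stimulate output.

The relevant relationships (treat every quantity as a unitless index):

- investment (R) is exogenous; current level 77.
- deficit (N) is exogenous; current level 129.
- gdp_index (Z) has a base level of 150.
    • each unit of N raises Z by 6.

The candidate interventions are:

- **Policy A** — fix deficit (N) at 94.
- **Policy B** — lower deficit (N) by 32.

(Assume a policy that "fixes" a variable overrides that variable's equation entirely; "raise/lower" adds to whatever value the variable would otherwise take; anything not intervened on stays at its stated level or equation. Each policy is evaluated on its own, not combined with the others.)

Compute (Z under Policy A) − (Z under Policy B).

-18

Policy A (N := 94):
  N = 94
  Z = 150 + 6·94 = 714
Policy B (N − 32):
  N = 129 − 32 = 97
  Z = 150 + 6·97 = 732
Z: 714 − 732 = -18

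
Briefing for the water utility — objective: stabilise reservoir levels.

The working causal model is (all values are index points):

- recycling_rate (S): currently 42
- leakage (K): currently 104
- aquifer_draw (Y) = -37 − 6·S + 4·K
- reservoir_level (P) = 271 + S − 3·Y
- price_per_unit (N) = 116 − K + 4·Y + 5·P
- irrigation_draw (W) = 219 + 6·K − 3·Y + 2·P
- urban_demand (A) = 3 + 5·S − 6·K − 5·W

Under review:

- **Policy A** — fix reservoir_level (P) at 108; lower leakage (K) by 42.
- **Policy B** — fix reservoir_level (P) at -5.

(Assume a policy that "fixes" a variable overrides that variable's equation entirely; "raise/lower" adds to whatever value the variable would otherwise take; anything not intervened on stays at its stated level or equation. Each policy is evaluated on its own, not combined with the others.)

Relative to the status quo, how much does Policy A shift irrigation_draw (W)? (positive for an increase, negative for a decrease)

604

Baseline:
  S = 42
  K = 104
  Y = -37 − 6·42 + 4·104 = 127
  P = 271 + 42 − 3·127 = -68
  W = 219 + 6·104 − 3·127 + 2·(-68) = 326
Policy A (P := 108, K − 42):
  S = 42
  K = 104 − 42 = 62
  Y = -37 − 6·42 + 4·62 = -41
  P = 108
  W = 219 + 6·62 − 3·(-41) + 2·108 = 930
Change in W: 930 − 326 = 604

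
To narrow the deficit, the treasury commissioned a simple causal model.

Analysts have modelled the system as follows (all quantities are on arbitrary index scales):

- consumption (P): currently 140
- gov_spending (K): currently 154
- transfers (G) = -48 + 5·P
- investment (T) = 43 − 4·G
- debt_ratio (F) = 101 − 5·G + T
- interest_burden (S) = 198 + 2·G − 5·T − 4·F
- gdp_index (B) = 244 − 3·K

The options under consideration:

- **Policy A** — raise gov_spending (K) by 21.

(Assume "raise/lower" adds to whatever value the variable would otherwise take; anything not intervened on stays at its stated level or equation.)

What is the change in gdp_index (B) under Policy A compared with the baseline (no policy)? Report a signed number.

Baseline:
  K = 154
  B = 244 − 3·154 = -218
Policy A (K + 21):
  K = 154 + 21 = 175
  B = 244 − 3·175 = -281
Change in B: -281 − (-218) = -63

-63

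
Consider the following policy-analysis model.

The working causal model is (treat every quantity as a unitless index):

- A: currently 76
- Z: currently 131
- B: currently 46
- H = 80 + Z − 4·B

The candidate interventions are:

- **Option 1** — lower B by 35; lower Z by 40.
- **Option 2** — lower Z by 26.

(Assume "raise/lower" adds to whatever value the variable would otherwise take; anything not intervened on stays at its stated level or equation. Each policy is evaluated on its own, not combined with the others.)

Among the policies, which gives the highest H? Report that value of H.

127

Option 1 (B − 35, Z − 40):
  Z = 131 − 40 = 91
  B = 46 − 35 = 11
  H = 80 + 91 − 4·11 = 127
Option 2 (Z − 26):
  Z = 131 − 26 = 105
  B = 46
  H = 80 + 105 − 4·46 = 1
Comparing — Option 1: H=127, Option 2: H=1. Highest is 127 (Option 1).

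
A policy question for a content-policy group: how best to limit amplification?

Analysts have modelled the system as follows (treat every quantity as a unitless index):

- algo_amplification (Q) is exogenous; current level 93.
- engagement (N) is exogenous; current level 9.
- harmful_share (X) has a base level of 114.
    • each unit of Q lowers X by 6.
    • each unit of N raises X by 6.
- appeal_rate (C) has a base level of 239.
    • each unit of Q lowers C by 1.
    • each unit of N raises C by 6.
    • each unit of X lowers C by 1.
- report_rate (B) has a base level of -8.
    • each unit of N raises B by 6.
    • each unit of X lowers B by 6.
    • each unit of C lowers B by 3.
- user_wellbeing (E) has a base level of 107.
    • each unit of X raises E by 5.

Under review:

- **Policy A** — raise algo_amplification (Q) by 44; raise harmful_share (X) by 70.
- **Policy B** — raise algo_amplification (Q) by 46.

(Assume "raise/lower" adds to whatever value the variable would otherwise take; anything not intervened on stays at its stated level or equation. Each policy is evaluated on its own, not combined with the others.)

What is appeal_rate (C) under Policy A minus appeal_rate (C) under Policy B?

-80

Policy A (Q + 44, X + 70):
  Q = 93 + 44 = 137
  N = 9
  X = 114 − 6·137 + 6·9 (+70 from intervention) = -584
  C = 239 − 137 + 6·9 − (-584) = 740
Policy B (Q + 46):
  Q = 93 + 46 = 139
  N = 9
  X = 114 − 6·139 + 6·9 = -666
  C = 239 − 139 + 6·9 − (-666) = 820
C: 740 − 820 = -80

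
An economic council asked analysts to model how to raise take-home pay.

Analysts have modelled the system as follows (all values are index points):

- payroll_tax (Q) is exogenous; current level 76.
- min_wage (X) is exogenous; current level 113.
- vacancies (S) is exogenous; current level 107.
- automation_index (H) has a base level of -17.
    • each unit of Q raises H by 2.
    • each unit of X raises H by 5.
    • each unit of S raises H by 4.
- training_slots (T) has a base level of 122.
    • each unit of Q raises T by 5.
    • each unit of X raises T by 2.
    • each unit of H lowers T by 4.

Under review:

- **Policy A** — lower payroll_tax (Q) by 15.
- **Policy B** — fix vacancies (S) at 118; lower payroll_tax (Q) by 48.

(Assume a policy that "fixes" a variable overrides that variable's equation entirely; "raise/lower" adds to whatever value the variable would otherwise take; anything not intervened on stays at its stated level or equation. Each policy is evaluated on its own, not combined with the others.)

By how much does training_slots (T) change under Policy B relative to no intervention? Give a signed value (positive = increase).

-32

Baseline:
  Q = 76
  X = 113
  S = 107
  H = -17 + 2·76 + 5·113 + 4·107 = 1128
  T = 122 + 5·76 + 2·113 − 4·1128 = -3784
Policy B (S := 118, Q − 48):
  Q = 76 − 48 = 28
  X = 113
  S = 118
  H = -17 + 2·28 + 5·113 + 4·118 = 1076
  T = 122 + 5·28 + 2·113 − 4·1076 = -3816
Change in T: -3816 − (-3784) = -32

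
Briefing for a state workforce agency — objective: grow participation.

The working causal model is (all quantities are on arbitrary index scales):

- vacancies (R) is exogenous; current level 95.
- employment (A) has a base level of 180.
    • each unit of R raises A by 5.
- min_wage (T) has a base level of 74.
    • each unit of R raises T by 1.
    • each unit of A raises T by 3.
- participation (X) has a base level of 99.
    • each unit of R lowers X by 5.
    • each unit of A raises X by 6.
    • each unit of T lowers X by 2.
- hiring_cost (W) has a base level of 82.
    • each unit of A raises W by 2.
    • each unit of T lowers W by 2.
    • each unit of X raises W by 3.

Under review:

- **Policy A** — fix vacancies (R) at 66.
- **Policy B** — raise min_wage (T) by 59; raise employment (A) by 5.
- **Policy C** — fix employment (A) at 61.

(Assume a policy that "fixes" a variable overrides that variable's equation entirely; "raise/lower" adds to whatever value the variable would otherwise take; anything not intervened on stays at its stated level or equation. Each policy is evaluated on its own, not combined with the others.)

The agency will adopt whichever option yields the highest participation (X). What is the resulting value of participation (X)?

Policy A (R := 66):
  R = 66
  A = 180 + 5·66 = 510
  T = 74 + 66 + 3·510 = 1670
  X = 99 − 5·66 + 6·510 − 2·1670 = -511
Policy B (T + 59, A + 5):
  R = 95
  A = 180 + 5·95 (+5 from intervention) = 660
  T = 74 + 95 + 3·660 (+59 from intervention) = 2208
  X = 99 − 5·95 + 6·660 − 2·2208 = -832
Policy C (A := 61):
  R = 95
  A = 61
  T = 74 + 95 + 3·61 = 352
  X = 99 − 5·95 + 6·61 − 2·352 = -714
Comparing — Policy A: X=-511, Policy B: X=-832, Policy C: X=-714. Highest is -511 (Policy A).

-511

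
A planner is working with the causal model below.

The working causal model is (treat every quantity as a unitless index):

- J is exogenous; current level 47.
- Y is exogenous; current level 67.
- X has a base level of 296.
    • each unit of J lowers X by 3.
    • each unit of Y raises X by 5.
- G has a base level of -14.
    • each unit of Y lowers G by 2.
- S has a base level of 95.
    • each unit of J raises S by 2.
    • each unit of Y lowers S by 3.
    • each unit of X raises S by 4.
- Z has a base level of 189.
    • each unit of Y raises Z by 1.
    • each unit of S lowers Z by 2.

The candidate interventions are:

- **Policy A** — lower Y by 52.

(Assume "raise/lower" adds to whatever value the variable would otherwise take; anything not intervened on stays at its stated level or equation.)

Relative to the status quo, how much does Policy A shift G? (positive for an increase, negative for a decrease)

Baseline:
  Y = 67
  G = -14 − 2·67 = -148
Policy A (Y − 52):
  Y = 67 − 52 = 15
  G = -14 − 2·15 = -44
Change in G: -44 − (-148) = 104

104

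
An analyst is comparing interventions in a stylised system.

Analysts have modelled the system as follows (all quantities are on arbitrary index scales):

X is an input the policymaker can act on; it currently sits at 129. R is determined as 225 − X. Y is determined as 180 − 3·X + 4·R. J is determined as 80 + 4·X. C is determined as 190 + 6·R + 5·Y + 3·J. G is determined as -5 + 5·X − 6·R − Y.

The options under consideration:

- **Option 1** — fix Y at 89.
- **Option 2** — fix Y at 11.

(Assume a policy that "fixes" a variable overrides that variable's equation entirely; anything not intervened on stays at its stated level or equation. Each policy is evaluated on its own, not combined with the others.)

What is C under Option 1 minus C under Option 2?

390

Option 1 (Y := 89):
  X = 129
  R = 225 − 129 = 96
  Y = 89
  J = 80 + 4·129 = 596
  C = 190 + 6·96 + 5·89 + 3·596 = 2999
Option 2 (Y := 11):
  X = 129
  R = 225 − 129 = 96
  Y = 11
  J = 80 + 4·129 = 596
  C = 190 + 6·96 + 5·11 + 3·596 = 2609
C: 2999 − 2609 = 390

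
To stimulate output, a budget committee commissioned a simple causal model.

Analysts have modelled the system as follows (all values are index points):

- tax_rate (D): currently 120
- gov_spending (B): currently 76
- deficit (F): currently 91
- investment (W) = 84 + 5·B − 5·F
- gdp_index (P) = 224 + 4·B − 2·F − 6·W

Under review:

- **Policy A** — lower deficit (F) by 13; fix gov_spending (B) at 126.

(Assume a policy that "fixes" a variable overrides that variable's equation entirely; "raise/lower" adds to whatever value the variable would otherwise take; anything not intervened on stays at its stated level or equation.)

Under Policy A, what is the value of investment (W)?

Policy A (F − 13, B := 126):
  B = 126
  F = 91 − 13 = 78
  W = 84 + 5·126 − 5·78 = 324

324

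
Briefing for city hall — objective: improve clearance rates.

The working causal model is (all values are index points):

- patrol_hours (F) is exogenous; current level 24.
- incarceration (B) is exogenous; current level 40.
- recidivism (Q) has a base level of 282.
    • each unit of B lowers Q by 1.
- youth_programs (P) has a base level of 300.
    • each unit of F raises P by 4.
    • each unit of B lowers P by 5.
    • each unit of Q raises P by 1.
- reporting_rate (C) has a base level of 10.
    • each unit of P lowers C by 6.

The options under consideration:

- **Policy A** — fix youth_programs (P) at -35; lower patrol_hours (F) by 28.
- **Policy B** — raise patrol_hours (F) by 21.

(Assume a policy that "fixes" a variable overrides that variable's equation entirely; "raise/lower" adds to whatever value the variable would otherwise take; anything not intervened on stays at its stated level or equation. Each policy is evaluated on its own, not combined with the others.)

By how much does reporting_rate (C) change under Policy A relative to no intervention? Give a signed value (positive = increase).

Baseline:
  F = 24
  B = 40
  Q = 282 − 40 = 242
  P = 300 + 4·24 − 5·40 + 242 = 438
  C = 10 − 6·438 = -2618
Policy A (P := -35, F − 28):
  F = 24 − 28 = -4
  B = 40
  Q = 282 − 40 = 242
  P = -35
  C = 10 − 6·(-35) = 220
Change in C: 220 − (-2618) = 2838

2838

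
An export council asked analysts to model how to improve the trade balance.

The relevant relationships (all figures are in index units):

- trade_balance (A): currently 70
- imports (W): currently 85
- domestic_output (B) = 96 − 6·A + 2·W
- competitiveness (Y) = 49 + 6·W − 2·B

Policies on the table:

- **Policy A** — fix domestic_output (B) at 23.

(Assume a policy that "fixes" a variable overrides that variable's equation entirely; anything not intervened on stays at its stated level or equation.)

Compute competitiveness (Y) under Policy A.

513

Policy A (B := 23):
  A = 70
  W = 85
  B = 23
  Y = 49 + 6·85 − 2·23 = 513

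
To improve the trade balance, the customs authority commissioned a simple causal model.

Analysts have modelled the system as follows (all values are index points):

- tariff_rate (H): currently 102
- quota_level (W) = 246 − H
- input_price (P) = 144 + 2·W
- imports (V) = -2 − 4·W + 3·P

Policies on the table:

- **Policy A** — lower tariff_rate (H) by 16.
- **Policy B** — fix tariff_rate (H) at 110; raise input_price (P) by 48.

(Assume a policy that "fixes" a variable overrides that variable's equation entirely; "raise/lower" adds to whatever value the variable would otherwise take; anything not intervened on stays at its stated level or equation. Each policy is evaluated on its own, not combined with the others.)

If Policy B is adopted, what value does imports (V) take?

Policy B (H := 110, P + 48):
  H = 110
  W = 246 − 110 = 136
  P = 144 + 2·136 (+48 from intervention) = 464
  V = -2 − 4·136 + 3·464 = 846

846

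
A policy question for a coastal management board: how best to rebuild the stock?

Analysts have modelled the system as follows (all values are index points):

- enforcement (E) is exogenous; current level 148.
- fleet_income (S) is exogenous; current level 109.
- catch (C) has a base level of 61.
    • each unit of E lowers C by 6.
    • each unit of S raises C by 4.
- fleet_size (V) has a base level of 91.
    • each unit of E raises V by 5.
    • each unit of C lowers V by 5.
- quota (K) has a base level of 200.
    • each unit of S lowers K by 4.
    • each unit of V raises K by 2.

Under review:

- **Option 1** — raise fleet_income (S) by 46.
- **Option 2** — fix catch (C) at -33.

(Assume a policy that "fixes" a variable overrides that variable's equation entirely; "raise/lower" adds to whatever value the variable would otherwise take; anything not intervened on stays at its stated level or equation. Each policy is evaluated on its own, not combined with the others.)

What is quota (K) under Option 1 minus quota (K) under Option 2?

1556

Option 1 (S + 46):
  E = 148
  S = 109 + 46 = 155
  C = 61 − 6·148 + 4·155 = -207
  V = 91 + 5·148 − 5·(-207) = 1866
  K = 200 − 4·155 + 2·1866 = 3312
Option 2 (C := -33):
  E = 148
  S = 109
  C = -33
  V = 91 + 5·148 − 5·(-33) = 996
  K = 200 − 4·109 + 2·996 = 1756
K: 3312 − 1756 = 1556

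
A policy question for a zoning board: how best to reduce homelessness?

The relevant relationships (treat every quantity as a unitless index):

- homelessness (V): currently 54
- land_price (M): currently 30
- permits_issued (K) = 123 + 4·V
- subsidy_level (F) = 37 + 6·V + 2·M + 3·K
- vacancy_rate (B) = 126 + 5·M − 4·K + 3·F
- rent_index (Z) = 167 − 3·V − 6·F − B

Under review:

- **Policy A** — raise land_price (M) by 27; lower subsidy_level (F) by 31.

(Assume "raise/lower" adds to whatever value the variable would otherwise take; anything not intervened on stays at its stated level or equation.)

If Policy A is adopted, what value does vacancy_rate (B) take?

3438

Policy A (M + 27, F − 31):
  V = 54
  M = 30 + 27 = 57
  K = 123 + 4·54 = 339
  F = 37 + 6·54 + 2·57 + 3·339 (−31 from intervention) = 1461
  B = 126 + 5·57 − 4·339 + 3·1461 = 3438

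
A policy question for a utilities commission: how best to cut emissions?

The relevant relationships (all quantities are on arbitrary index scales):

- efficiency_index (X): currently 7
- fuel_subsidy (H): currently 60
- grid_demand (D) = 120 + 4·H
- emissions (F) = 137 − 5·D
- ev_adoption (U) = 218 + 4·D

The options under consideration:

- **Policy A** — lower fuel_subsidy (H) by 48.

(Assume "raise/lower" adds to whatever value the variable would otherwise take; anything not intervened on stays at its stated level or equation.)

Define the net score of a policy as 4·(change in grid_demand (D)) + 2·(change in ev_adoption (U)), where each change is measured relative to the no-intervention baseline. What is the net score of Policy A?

-2304

Baseline:
  H = 60
  D = 120 + 4·60 = 360
  U = 218 + 4·360 = 1658
Policy A (H − 48):
  H = 60 − 48 = 12
  D = 120 + 4·12 = 168
  U = 218 + 4·168 = 890
ΔD = 168 − 360 = -192; ΔU = 890 − 1658 = -768
Score = 4·(-192) + 2·(-768) = -2304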